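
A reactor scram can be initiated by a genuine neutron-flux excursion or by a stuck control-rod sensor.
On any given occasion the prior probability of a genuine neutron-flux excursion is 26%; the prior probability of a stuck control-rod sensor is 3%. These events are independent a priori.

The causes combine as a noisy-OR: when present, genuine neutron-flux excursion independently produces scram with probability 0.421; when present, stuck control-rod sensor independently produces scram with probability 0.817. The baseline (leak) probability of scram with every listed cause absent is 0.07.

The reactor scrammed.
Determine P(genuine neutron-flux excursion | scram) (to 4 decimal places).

P(genuine neutron-flux excursion | scram) ≈ 0.6425

Under noisy-OR, P(scram | causes) = 1 − (1−0.07)·∏(1−qᵢ) over the active causes.
P(scram) = 0.07×0.74×0.97 + 0.82981×0.74×0.03 + 0.46153×0.26×0.97 + 0.90146×0.26×0.03 = 0.050246 + 0.018422 + 0.116398 + 0.007031 = 0.192097
Of this, 0.123429 comes from 0.116398 + 0.007031 (the genuine neutron-flux excursion=true cases).
Hence the posterior is 0.123429/0.192097 ≈ 0.6425.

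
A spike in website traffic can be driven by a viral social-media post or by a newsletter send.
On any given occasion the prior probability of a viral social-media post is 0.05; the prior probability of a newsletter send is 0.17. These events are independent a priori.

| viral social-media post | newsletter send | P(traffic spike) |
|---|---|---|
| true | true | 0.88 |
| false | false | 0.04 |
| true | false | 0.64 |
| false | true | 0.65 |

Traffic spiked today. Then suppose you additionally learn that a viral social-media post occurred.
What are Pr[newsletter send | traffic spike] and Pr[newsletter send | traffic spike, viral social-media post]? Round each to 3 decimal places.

Pr[newsletter send | traffic spike] ≈ 0.659; Pr[newsletter send | traffic spike, viral social-media post] ≈ 0.220

By total probability over the 4 (viral social-media post, newsletter send) configurations:
  P(traffic spike) = 0.04×0.95×0.83 + 0.65×0.95×0.17 + 0.64×0.05×0.83 + 0.88×0.05×0.17
        = 0.031540 + 0.104975 + 0.026560 + 0.007480 = 0.170555
Configurations with newsletter send contribute 0.112455, so
  P(newsletter send | traffic spike) = 0.112455 / 0.170555 ≈ 0.659

Now condition on the additional information:
Sum P(traffic spike|·) weighted by the priors over both values of newsletter send:
  P(traffic spike | viral social-media post) = 0.64×0.83 + 0.88×0.17
        = 0.531200 + 0.149600 = 0.680800
Configurations with newsletter send contribute 0.149600, so
  P(newsletter send | traffic spike, viral social-media post) = 0.149600 / 0.680800 ≈ 0.220
This is intercausal reasoning (explaining away): once viral social-media post accounts for the traffic spike, newsletter send becomes less likely.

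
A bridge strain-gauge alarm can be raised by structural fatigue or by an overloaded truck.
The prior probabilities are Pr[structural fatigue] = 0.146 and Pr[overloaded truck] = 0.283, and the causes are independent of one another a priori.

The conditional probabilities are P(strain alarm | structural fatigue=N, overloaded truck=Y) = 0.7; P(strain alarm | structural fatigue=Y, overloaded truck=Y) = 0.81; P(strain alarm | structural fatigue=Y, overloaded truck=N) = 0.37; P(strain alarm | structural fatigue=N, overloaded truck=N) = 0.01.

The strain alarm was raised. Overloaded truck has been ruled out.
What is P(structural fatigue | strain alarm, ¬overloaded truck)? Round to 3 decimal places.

Enumerate both values of structural fatigue and weight by the priors:
  P(strain alarm | ¬overloaded truck) = 0.01×0.854 + 0.37×0.146
        = 0.008540 + 0.054020 = 0.062560
Keeping only the structural fatigue-present terms gives 0.054020, so
  P(structural fatigue | strain alarm, ¬overloaded truck) = 0.054020 / 0.062560 ≈ 0.863

P(structural fatigue | strain alarm, ¬overloaded truck) ≈ 0.863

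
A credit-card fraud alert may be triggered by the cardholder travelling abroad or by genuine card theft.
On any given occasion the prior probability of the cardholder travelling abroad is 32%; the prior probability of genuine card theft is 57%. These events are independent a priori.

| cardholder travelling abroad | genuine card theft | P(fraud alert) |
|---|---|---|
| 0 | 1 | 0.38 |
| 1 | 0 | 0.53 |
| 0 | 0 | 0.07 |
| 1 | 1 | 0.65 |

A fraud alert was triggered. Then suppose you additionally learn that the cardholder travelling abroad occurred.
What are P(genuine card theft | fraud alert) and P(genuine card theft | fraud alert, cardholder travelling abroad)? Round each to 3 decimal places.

P(genuine card theft | fraud alert) ≈ 0.740; P(genuine card theft | fraud alert, cardholder travelling abroad) ≈ 0.619

P(fraud alert) = 0.07*0.68*0.43 + 0.38*0.68*0.57 + 0.53*0.32*0.43 + 0.65*0.32*0.57 = 0.020468 + 0.147288 + 0.072928 + 0.118560 = 0.359244
Restricting to configurations with genuine card theft present: 0.147288 + 0.118560 = 0.265848.
So P(genuine card theft | fraud alert) = 0.265848/0.359244 ≈ 0.740.

Now condition on the additional information:
P(fraud alert | cardholder travelling abroad) = 0.53*0.43 + 0.65*0.57 = 0.227900 + 0.370500 = 0.598400
Restricting to configurations with genuine card theft present: 0.65*0.57 = 0.370500.
So P(genuine card theft | fraud alert, cardholder travelling abroad) = 0.370500/0.598400 ≈ 0.619.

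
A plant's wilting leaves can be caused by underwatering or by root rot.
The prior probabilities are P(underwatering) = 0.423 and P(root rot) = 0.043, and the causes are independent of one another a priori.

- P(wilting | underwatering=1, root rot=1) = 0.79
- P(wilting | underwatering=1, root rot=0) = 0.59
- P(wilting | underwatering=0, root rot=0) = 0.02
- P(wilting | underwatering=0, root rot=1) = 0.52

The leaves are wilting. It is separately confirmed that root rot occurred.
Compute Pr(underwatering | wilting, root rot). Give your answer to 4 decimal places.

Pr(underwatering | wilting, root rot) ≈ 0.5269

P(wilting | root rot) = 0.52·0.577 + 0.79·0.423 = 0.300040 + 0.334170 = 0.634210
The underwatering-present share is 0.79·0.423 = 0.334170.
Hence the posterior is 0.334170/0.634210 ≈ 0.5269.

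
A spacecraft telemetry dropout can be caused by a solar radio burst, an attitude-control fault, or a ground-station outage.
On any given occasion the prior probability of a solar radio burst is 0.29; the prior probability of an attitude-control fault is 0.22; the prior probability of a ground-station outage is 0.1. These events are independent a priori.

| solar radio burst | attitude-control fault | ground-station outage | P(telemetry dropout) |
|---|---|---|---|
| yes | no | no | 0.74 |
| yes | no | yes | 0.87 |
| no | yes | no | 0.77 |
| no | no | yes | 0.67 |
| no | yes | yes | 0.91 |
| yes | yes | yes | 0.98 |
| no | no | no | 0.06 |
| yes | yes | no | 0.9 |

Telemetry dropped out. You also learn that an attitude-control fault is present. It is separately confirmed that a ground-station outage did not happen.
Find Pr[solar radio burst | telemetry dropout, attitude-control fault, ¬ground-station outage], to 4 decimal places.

Sum P(telemetry dropout|·) weighted by the priors over both values of solar radio burst:
  P(telemetry dropout | attitude-control fault, ¬ground-station outage) = 0.77×0.71 + 0.9×0.29
        = 0.546700 + 0.261000 = 0.807700
Configurations with solar radio burst contribute 0.261000, so
  P(solar radio burst | telemetry dropout, attitude-control fault, ¬ground-station outage) = 0.261000 / 0.807700 ≈ 0.3231

Pr[solar radio burst | telemetry dropout, attitude-control fault, ¬ground-station outage] ≈ 0.3231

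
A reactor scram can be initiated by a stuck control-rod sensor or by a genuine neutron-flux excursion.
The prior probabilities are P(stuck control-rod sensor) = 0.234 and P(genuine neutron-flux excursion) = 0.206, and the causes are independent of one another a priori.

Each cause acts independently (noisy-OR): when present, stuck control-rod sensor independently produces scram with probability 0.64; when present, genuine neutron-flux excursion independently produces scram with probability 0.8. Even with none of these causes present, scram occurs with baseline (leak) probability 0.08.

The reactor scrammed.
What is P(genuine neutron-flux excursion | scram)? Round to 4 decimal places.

Under noisy-OR, P(scram | causes) = 1 − (1−0.08)·∏(1−qᵢ) over the active causes.
Numerator (weight on configurations with genuine neutron-flux excursion): 0.128762 + 0.045011 = 0.173773
The normalizing constant is 0.08·0.766·0.794 + 0.816·0.766·0.206 + 0.6688·0.234·0.794 + 0.93376·0.234·0.206 = 0.346689
P(genuine neutron-flux excursion | scram) = 0.173773/0.346689 ≈ 0.5012

P(genuine neutron-flux excursion | scram) ≈ 0.5012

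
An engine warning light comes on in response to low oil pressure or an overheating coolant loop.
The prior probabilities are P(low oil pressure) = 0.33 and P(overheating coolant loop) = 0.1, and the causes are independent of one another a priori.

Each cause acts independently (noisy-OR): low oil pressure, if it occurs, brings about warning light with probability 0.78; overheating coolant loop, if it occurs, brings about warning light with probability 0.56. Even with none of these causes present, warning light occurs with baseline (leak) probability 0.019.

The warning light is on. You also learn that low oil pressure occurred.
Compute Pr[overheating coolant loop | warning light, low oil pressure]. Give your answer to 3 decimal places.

Under noisy-OR, P(warning light | causes) = 1 − (1−0.019)·∏(1−qᵢ) over the active causes.
Numerator (weight on configurations with overheating coolant loop): 0.905039×0.1 = 0.090504
The normalizing constant is 0.78418×0.9 + 0.905039×0.1 = 0.796266
P(overheating coolant loop | warning light, low oil pressure) = 0.090504/0.796266 ≈ 0.114

Pr[overheating coolant loop | warning light, low oil pressure] ≈ 0.114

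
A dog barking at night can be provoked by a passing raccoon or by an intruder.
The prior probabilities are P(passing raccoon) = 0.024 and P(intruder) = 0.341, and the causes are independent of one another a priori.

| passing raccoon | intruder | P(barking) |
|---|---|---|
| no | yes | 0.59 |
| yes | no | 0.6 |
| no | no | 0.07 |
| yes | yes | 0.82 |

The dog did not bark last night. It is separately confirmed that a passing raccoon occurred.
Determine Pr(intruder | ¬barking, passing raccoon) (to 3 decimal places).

Pr(intruder | ¬barking, passing raccoon) ≈ 0.189

For the numerator, keep only intruder=true terms: 0.18·0.341 = 0.061380
Denominator P(¬barking | passing raccoon): 0.4·0.659 + 0.18·0.341 = 0.324980
P(intruder | ¬barking, passing raccoon) = 0.061380/0.324980 ≈ 0.189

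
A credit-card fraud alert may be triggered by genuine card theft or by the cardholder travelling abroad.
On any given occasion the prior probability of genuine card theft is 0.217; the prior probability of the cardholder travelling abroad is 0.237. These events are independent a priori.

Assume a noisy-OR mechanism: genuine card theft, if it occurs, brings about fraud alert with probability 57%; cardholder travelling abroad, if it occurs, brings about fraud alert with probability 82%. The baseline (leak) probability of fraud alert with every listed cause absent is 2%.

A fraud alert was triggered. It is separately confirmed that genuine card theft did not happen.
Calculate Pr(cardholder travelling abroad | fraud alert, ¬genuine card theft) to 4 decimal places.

Under noisy-OR, P(fraud alert | causes) = 1 − (1−0.02)·∏(1−qᵢ) over the active causes.
Sum P(fraud alert|·) weighted by the priors over both values of cardholder travelling abroad:
  P(fraud alert | ¬genuine card theft) = 0.02×0.763 + 0.8236×0.237
        = 0.015260 + 0.195193 = 0.210453
Configurations with cardholder travelling abroad contribute 0.195193, so
  P(cardholder travelling abroad | fraud alert, ¬genuine card theft) = 0.195193 / 0.210453 ≈ 0.9275

Pr(cardholder travelling abroad | fraud alert, ¬genuine card theft) ≈ 0.9275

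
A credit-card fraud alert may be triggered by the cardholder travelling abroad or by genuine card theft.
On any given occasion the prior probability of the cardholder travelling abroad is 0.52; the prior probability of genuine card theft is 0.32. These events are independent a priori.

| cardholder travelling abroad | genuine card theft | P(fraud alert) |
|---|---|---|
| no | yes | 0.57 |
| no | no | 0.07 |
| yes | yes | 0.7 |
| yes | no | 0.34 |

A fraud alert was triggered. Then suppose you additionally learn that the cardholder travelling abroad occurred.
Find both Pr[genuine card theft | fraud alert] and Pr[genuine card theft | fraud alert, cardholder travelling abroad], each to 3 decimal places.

Pr[genuine card theft | fraud alert] ≈ 0.588; Pr[genuine card theft | fraud alert, cardholder travelling abroad] ≈ 0.492

Enumerate the 4 (cardholder travelling abroad, genuine card theft) configurations and weight by the priors:
  P(fraud alert) = 0.07×0.48×0.68 + 0.57×0.48×0.32 + 0.34×0.52×0.68 + 0.7×0.52×0.32
        = 0.022848 + 0.087552 + 0.120224 + 0.116480 = 0.347104
Configurations with genuine card theft contribute 0.204032, so
  P(genuine card theft | fraud alert) = 0.204032 / 0.347104 ≈ 0.588

Now condition on the additional information:
For the numerator, keep only genuine card theft=true terms: 0.7×0.32 = 0.224000
The normalizing constant is 0.34×0.68 + 0.7×0.32 = 0.455200
Posterior = 0.224000 / 0.455200 ≈ 0.492
The drop from 0.588 to 0.492 is the explaining-away (discounting) effect.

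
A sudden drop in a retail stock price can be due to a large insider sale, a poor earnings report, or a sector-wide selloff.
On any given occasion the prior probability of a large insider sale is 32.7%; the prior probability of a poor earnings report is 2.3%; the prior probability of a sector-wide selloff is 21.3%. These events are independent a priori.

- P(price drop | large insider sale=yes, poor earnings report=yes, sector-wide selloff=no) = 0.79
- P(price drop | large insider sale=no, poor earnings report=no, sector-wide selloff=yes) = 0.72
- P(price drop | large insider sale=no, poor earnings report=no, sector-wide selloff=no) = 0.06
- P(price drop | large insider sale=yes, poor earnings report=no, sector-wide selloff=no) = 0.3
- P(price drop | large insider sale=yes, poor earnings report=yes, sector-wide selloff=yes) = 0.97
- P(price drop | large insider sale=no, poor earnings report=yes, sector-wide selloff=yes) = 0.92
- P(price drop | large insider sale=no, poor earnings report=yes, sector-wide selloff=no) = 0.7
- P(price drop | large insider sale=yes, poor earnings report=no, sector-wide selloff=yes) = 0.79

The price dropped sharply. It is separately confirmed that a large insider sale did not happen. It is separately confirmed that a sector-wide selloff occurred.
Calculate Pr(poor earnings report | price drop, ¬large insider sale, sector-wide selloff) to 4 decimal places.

Weight on poor earnings report=true, given the evidence: 0.92×0.023 = 0.021160
The normalizing constant is 0.72×0.977 + 0.92×0.023 = 0.724600
P(poor earnings report | price drop, ¬large insider sale, sector-wide selloff) = 0.021160/0.724600 ≈ 0.0292

Pr(poor earnings report | price drop, ¬large insider sale, sector-wide selloff) ≈ 0.0292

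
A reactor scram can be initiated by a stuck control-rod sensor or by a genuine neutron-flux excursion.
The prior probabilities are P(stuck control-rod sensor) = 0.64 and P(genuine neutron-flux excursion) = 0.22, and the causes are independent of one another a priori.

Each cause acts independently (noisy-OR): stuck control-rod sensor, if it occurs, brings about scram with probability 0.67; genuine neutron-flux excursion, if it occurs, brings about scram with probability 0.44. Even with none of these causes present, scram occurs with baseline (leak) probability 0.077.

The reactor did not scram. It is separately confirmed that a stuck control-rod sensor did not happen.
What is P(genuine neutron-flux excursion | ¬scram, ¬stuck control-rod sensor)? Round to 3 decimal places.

P(genuine neutron-flux excursion | ¬scram, ¬stuck control-rod sensor) ≈ 0.136

Under noisy-OR, P(scram | causes) = 1 − (1−0.077)·∏(1−qᵢ) over the active causes.
Numerator (weight on configurations with genuine neutron-flux excursion): 0.51688·0.22 = 0.113714
Denominator P(¬scram | ¬stuck control-rod sensor): 0.923·0.78 + 0.51688·0.22 = 0.833654
P(genuine neutron-flux excursion | ¬scram, ¬stuck control-rod sensor) = 0.113714/0.833654 ≈ 0.136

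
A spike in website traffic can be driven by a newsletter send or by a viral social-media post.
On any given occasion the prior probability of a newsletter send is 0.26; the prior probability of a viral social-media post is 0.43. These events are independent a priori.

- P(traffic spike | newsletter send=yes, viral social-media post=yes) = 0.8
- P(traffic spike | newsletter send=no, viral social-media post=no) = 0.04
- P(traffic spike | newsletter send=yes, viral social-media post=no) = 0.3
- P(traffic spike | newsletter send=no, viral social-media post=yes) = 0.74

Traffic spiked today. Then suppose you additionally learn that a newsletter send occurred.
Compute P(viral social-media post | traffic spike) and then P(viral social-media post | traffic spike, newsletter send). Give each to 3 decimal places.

P(viral social-media post | traffic spike) ≈ 0.841; P(viral social-media post | traffic spike, newsletter send) ≈ 0.668

Numerator (weight on configurations with viral social-media post): 0.235468 + 0.089440 = 0.324908
Normalizer over all consistent configurations: 0.04*0.74*0.57 + 0.74*0.74*0.43 + 0.3*0.26*0.57 + 0.8*0.26*0.43 = 0.386240
P(viral social-media post | traffic spike) = 0.324908/0.386240 ≈ 0.841

Now condition on the additional information:
Weight on viral social-media post=true, given the evidence: 0.8×0.43 = 0.344000
Normalizer over all consistent configurations: 0.3×0.57 + 0.8×0.43 = 0.515000
Posterior = 0.344000 / 0.515000 ≈ 0.668
Conditioning on newsletter send lowers the posterior on viral social-media post: the classic explaining-away effect in a common-effect structure.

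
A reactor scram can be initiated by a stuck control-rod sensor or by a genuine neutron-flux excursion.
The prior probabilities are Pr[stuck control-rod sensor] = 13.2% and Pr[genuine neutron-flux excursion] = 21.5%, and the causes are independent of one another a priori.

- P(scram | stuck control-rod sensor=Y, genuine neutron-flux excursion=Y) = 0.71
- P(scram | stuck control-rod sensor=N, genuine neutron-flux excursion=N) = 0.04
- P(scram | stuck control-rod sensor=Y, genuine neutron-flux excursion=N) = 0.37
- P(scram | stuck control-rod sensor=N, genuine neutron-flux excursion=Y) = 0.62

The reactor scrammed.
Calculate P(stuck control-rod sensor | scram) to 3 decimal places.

Enumerate the 4 (stuck control-rod sensor, genuine neutron-flux excursion) configurations and weight by the priors:
  P(scram) = 0.04·0.868·0.785 + 0.62·0.868·0.215 + 0.37·0.132·0.785 + 0.71·0.132·0.215
        = 0.027255 + 0.115704 + 0.038339 + 0.020150 = 0.201448
The terms with stuck control-rod sensor present sum to 0.058489, so
  P(stuck control-rod sensor | scram) = 0.058489 / 0.201448 ≈ 0.290

P(stuck control-rod sensor | scram) ≈ 0.290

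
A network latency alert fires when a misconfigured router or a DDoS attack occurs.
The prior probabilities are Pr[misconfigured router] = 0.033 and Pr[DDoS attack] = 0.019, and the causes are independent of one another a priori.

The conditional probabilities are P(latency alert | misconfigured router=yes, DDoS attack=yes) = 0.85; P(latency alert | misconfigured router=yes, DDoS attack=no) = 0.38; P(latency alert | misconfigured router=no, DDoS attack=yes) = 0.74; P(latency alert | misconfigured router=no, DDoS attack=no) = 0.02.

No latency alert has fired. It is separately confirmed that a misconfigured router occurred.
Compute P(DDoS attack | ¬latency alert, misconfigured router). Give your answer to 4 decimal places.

P(¬latency alert | misconfigured router) = 0.62*0.981 + 0.15*0.019 = 0.608220 + 0.002850 = 0.611070
Restricting to configurations with DDoS attack present: 0.15*0.019 = 0.002850.
So P(DDoS attack | ¬latency alert, misconfigured router) = 0.002850/0.611070 ≈ 0.0047.

P(DDoS attack | ¬latency alert, misconfigured router) ≈ 0.0047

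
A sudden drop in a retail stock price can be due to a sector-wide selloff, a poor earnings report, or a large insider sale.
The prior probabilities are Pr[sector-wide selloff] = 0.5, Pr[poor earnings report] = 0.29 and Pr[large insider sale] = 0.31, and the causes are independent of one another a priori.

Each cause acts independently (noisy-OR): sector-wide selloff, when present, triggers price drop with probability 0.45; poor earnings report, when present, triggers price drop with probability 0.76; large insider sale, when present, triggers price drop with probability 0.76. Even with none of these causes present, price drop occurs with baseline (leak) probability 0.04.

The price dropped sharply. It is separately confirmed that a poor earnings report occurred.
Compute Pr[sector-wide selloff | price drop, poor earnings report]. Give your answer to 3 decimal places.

Pr[sector-wide selloff | price drop, poor earnings report] ≈ 0.523

Under noisy-OR, P(price drop | causes) = 1 − (1−0.04)·∏(1−qᵢ) over the active causes.
Sum P(price drop|·) weighted by the priors over the 4 (sector-wide selloff, large insider sale) configurations:
  P(price drop | poor earnings report) = 0.7696*0.5*0.69 + 0.944704*0.5*0.31 + 0.87328*0.5*0.69 + 0.969587*0.5*0.31
        = 0.265512 + 0.146429 + 0.301282 + 0.150286 = 0.863509
The terms with sector-wide selloff present sum to 0.451568, so
  P(sector-wide selloff | price drop, poor earnings report) = 0.451568 / 0.863509 ≈ 0.523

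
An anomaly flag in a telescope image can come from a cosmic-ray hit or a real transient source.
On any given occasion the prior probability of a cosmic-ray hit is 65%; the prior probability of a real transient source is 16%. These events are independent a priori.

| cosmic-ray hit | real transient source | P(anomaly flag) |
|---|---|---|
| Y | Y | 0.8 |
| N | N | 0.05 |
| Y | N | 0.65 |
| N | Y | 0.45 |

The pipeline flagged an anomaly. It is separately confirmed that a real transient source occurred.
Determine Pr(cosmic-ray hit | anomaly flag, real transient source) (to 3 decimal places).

Pr(cosmic-ray hit | anomaly flag, real transient source) ≈ 0.768

P(anomaly flag | real transient source) = 0.45×0.35 + 0.8×0.65 = 0.157500 + 0.520000 = 0.677500
The cosmic-ray hit-present share is 0.8×0.65 = 0.520000.
Hence the posterior is 0.520000/0.677500 ≈ 0.768.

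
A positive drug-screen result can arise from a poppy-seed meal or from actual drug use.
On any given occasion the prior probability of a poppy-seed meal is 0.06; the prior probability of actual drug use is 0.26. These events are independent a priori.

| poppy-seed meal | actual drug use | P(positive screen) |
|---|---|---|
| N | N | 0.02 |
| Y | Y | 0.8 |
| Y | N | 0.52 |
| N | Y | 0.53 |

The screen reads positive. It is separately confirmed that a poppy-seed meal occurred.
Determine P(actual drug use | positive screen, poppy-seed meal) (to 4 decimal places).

P(actual drug use | positive screen, poppy-seed meal) ≈ 0.3509

Enumerate both values of actual drug use and weight by the priors:
  P(positive screen | poppy-seed meal) = 0.52*0.74 + 0.8*0.26
        = 0.384800 + 0.208000 = 0.592800
Configurations with actual drug use contribute 0.208000, so
  P(actual drug use | positive screen, poppy-seed meal) = 0.208000 / 0.592800 ≈ 0.3509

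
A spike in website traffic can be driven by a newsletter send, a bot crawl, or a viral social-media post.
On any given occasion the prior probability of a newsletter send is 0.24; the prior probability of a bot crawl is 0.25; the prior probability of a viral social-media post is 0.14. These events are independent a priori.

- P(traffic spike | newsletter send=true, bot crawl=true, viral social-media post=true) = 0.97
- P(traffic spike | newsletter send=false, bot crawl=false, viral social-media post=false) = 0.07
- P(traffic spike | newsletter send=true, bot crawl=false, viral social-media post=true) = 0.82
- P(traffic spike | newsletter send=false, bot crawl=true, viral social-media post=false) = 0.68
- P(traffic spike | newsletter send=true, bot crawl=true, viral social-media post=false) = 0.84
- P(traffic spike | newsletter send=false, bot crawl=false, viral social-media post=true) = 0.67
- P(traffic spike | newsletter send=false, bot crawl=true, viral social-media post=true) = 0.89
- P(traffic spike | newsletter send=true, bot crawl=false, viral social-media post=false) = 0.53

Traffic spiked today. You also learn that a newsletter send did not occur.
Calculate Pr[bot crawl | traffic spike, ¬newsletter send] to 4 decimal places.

P(traffic spike | ¬newsletter send) = 0.07·0.75·0.86 + 0.67·0.75·0.14 + 0.68·0.25·0.86 + 0.89·0.25·0.14 = 0.045150 + 0.070350 + 0.146200 + 0.031150 = 0.292850
Of this, 0.177350 comes from 0.146200 + 0.031150 (the bot crawl=true cases).
Hence the posterior is 0.177350/0.292850 ≈ 0.6056.

Pr[bot crawl | traffic spike, ¬newsletter send] ≈ 0.6056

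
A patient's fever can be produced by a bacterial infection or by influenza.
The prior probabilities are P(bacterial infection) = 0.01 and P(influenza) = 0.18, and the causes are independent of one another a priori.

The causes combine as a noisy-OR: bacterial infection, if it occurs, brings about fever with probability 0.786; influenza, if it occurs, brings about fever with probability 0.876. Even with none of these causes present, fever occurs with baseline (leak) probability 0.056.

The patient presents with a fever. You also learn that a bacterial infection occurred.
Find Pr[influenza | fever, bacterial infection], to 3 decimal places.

Under noisy-OR, P(fever | causes) = 1 − (1−0.056)·∏(1−qᵢ) over the active causes.
For the numerator, keep only influenza=true terms: 0.97495*0.18 = 0.175491
Normalizer over all consistent configurations: 0.797984*0.82 + 0.97495*0.18 = 0.829838
P(influenza | fever, bacterial infection) = 0.175491/0.829838 ≈ 0.211

Pr[influenza | fever, bacterial infection] ≈ 0.211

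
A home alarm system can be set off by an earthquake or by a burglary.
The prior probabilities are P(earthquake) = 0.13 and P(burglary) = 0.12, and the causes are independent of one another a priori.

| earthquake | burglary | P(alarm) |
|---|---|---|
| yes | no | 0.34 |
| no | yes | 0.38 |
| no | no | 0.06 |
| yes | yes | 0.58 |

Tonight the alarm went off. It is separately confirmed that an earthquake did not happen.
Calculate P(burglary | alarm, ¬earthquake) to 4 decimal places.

P(burglary | alarm, ¬earthquake) ≈ 0.4634

P(alarm | ¬earthquake) = 0.06*0.88 + 0.38*0.12 = 0.052800 + 0.045600 = 0.098400
The burglary-present share is 0.38*0.12 = 0.045600.
P(burglary | alarm, ¬earthquake) = 0.045600 / 0.098400 ≈ 0.4634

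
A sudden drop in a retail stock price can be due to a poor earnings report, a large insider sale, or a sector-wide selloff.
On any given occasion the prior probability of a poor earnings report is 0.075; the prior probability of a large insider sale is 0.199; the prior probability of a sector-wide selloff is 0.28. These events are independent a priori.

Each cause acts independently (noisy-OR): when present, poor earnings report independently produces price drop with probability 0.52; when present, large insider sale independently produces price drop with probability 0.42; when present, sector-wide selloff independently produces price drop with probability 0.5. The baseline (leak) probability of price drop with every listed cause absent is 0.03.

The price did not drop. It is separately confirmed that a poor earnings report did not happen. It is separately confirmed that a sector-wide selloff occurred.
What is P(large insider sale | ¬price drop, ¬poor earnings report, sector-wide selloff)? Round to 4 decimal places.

Under noisy-OR, P(price drop | causes) = 1 − (1−0.03)·∏(1−qᵢ) over the active causes.
Enumerate both values of large insider sale and weight by the priors:
  P(¬price drop | ¬poor earnings report, sector-wide selloff) = 0.485*0.801 + 0.2813*0.199
        = 0.388485 + 0.055979 = 0.444464
The terms with large insider sale present sum to 0.055979, so
  P(large insider sale | ¬price drop, ¬poor earnings report, sector-wide selloff) = 0.055979 / 0.444464 ≈ 0.1259

P(large insider sale | ¬price drop, ¬poor earnings report, sector-wide selloff) ≈ 0.1259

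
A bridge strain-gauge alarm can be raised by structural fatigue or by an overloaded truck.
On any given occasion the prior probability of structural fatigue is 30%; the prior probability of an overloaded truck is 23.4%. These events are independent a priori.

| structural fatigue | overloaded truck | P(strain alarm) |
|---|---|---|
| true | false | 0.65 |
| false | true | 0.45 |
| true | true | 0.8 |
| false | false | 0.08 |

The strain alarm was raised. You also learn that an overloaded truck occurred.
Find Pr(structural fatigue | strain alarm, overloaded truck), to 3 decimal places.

Pr(structural fatigue | strain alarm, overloaded truck) ≈ 0.432

Enumerate both values of structural fatigue and weight by the priors:
  P(strain alarm | overloaded truck) = 0.45*0.7 + 0.8*0.3
        = 0.315000 + 0.240000 = 0.555000
The terms with structural fatigue present sum to 0.240000, so
  P(structural fatigue | strain alarm, overloaded truck) = 0.240000 / 0.555000 ≈ 0.432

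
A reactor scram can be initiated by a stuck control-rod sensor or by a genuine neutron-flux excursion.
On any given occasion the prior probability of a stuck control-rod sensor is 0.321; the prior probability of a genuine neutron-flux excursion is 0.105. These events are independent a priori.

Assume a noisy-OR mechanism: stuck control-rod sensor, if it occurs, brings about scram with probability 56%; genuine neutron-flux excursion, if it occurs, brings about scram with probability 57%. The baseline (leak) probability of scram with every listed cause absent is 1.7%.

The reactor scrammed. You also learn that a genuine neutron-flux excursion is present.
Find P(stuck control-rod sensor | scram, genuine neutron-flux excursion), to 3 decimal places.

Under noisy-OR, P(scram | causes) = 1 − (1−0.017)·∏(1−qᵢ) over the active causes.
Numerator (weight on configurations with stuck control-rod sensor): 0.814016·0.321 = 0.261299
The normalizing constant is 0.57731·0.679 + 0.814016·0.321 = 0.653292
Posterior = 0.261299 / 0.653292 ≈ 0.400

P(stuck control-rod sensor | scram, genuine neutron-flux excursion) ≈ 0.400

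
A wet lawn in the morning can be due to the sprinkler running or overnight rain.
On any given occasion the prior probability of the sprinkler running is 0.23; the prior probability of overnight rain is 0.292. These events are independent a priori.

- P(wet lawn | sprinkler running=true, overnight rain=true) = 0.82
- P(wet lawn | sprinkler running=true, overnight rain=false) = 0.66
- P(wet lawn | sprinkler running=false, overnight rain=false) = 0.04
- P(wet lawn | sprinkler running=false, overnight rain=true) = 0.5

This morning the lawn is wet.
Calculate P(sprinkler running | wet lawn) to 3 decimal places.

Numerator (weight on configurations with sprinkler running): 0.107474 + 0.055071 = 0.162545
The normalizing constant is 0.04×0.77×0.708 + 0.5×0.77×0.292 + 0.66×0.23×0.708 + 0.82×0.23×0.292 = 0.296771
Posterior = 0.162545 / 0.296771 ≈ 0.548

P(sprinkler running | wet lawn) ≈ 0.548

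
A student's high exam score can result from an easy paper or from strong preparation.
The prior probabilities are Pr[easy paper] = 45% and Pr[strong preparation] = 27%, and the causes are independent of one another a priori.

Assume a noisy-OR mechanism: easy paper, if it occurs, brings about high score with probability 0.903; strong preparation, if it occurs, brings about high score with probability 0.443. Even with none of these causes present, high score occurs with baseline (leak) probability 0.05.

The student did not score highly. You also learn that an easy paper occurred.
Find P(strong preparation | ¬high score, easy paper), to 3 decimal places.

P(strong preparation | ¬high score, easy paper) ≈ 0.171

Under noisy-OR, P(high score | causes) = 1 − (1−0.05)·∏(1−qᵢ) over the active causes.
Enumerate both values of strong preparation and weight by the priors:
  P(¬high score | easy paper) = 0.09215*0.73 + 0.051328*0.27
        = 0.067269 + 0.013859 = 0.081128
The terms with strong preparation present sum to 0.013859, so
  P(strong preparation | ¬high score, easy paper) = 0.013859 / 0.081128 ≈ 0.171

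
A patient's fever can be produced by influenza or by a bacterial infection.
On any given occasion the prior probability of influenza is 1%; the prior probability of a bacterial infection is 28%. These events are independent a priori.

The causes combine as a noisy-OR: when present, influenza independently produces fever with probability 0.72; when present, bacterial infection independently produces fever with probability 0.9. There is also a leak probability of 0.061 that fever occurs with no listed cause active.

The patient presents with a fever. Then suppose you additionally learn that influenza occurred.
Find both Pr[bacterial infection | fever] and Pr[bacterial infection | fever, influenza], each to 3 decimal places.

Under noisy-OR, P(fever | causes) = 1 − (1−0.061)·∏(1−qᵢ) over the active causes.
Numerator (weight on configurations with bacterial infection): 0.251171 + 0.002726 = 0.253897
The normalizing constant is 0.061·0.99·0.72 + 0.9061·0.99·0.28 + 0.73708·0.01·0.72 + 0.973708·0.01·0.28 = 0.302685
Posterior = 0.253897 / 0.302685 ≈ 0.839

Now condition on the additional information:
Numerator (weight on configurations with bacterial infection): 0.973708·0.28 = 0.272638
Denominator P(fever | influenza): 0.73708·0.72 + 0.973708·0.28 = 0.803336
P(bacterial infection | fever, influenza) = 0.272638/0.803336 ≈ 0.339

Pr[bacterial infection | fever] ≈ 0.839; Pr[bacterial infection | fever, influenza] ≈ 0.339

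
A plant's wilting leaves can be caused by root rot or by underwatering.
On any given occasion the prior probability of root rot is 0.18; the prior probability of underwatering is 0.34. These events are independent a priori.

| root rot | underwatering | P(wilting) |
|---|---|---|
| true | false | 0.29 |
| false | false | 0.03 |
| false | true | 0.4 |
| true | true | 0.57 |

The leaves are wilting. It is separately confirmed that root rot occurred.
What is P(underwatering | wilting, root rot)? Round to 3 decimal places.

P(underwatering | wilting, root rot) ≈ 0.503

Sum P(wilting|·) weighted by the priors over both values of underwatering:
  P(wilting | root rot) = 0.29*0.66 + 0.57*0.34
        = 0.191400 + 0.193800 = 0.385200
Configurations with underwatering contribute 0.193800, so
  P(underwatering | wilting, root rot) = 0.193800 / 0.385200 ≈ 0.503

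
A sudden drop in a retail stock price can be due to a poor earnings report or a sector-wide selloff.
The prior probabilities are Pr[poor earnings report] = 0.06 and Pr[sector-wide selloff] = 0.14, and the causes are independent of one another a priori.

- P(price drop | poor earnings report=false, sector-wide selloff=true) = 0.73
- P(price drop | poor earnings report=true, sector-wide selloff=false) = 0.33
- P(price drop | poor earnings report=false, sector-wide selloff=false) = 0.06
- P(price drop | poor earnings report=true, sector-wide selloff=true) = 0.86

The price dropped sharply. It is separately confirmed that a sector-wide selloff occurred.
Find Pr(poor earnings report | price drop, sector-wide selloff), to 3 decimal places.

By total probability over both values of poor earnings report:
  P(price drop | sector-wide selloff) = 0.73·0.94 + 0.86·0.06
        = 0.686200 + 0.051600 = 0.737800
The terms with poor earnings report present sum to 0.051600, so
  P(poor earnings report | price drop, sector-wide selloff) = 0.051600 / 0.737800 ≈ 0.070

Pr(poor earnings report | price drop, sector-wide selloff) ≈ 0.070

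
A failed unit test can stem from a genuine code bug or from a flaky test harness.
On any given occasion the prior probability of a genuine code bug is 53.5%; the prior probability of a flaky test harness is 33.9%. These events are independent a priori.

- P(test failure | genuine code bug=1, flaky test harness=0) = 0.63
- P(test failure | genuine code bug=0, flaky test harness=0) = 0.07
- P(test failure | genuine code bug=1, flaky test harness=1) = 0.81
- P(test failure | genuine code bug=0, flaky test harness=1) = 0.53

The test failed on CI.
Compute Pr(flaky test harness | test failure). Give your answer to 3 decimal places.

Pr(flaky test harness | test failure) ≈ 0.485

For the numerator, keep only flaky test harness=true terms: 0.083547 + 0.146906 = 0.230453
Denominator P(test failure): 0.07*0.465*0.661 + 0.53*0.465*0.339 + 0.63*0.535*0.661 + 0.81*0.535*0.339 = 0.474759
P(flaky test harness | test failure) = 0.230453/0.474759 ≈ 0.485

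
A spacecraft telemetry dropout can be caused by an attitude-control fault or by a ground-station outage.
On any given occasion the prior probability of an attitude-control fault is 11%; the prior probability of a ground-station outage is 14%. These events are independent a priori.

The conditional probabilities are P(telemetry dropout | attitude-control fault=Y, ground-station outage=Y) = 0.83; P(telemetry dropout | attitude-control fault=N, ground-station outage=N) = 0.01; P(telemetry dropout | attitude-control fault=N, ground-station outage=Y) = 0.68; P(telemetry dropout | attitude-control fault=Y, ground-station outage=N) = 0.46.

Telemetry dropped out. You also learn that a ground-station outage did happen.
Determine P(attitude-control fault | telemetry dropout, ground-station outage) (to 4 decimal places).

P(telemetry dropout | ground-station outage) = 0.68×0.89 + 0.83×0.11 = 0.605200 + 0.091300 = 0.696500
Restricting to configurations with attitude-control fault present: 0.83×0.11 = 0.091300.
Hence the posterior is 0.091300/0.696500 ≈ 0.1311.

P(attitude-control fault | telemetry dropout, ground-station outage) ≈ 0.1311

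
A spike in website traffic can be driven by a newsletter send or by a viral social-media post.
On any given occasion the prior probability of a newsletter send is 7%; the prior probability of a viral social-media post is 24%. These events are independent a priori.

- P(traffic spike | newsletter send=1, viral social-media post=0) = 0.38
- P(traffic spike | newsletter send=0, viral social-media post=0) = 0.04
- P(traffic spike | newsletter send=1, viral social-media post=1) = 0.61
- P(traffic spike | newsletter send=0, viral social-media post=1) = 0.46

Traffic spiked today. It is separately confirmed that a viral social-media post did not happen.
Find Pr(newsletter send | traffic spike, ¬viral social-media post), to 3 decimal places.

For the numerator, keep only newsletter send=true terms: 0.38×0.07 = 0.026600
The normalizing constant is 0.04×0.93 + 0.38×0.07 = 0.063800
Posterior = 0.026600 / 0.063800 ≈ 0.417

Pr(newsletter send | traffic spike, ¬viral social-media post) ≈ 0.417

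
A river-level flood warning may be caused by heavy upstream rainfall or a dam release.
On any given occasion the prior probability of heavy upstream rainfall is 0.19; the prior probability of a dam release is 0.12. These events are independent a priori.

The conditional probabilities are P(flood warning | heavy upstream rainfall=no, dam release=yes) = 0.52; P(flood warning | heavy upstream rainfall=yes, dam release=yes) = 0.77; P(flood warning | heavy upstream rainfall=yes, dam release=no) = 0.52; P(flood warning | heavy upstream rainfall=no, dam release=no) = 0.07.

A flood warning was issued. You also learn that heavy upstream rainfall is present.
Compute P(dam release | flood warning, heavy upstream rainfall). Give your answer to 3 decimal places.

P(flood warning | heavy upstream rainfall) = 0.52*0.88 + 0.77*0.12 = 0.457600 + 0.092400 = 0.550000
The dam release-present share is 0.77*0.12 = 0.092400.
Hence the posterior is 0.092400/0.550000 ≈ 0.168.

P(dam release | flood warning, heavy upstream rainfall) ≈ 0.168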